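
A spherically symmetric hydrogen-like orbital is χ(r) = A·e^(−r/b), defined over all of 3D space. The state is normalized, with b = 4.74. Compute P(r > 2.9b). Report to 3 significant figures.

P ≈ 0.0715

P = ∫ |χ|² 4πr² dr over r > 2.9b.
A² is fixed by ∫₀^∞ 4πr²|χ|² dr = 1, i.e. A² = (π·b^3)^(−1).
In terms of u = r/b (A², 4π and the length scale all cancel between numerator and denominator), P = [∫_{2.9}^{∞} u^2·e^(-2·u) du] / [∫_{0}^{∞} u^2·e^(-2·u) du].
An antiderivative of u^2·e^(-2·u) is -(2·u^2 + 2·u + 1)·e^(-2·u)/4; evaluating from 2.9 to ∞ gives 1181·e^(-29/5)/200, while the full integral is 1/4.
The region integral divided by the full integral gives P = 0.07151.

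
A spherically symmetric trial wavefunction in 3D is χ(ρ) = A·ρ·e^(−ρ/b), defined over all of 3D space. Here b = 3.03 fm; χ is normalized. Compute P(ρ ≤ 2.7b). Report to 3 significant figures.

P ≈ 0.627

With dV = 4πρ²dρ, the probability is ∫|χ|² dV over ρ ≤ 2.7b.
A² is fixed by ∫₀^∞ 4πρ²|χ|² dρ = 1, i.e. A² = (3·π·b^5)^(−1).
In terms of u = ρ/b (A², 4π and the length scale all cancel between numerator and denominator), P = [∫_{0}^{2.7} u^4·e^(-2·u) du] / [∫_{0}^{∞} u^4·e^(-2·u) du].
An antiderivative of u^4·e^(-2·u) is -(u^4/2 + u^3 + 3·u^2/2 + 3·u/2 + 3/4)·e^(-2·u); evaluating from 0 to 2.7 gives ≈ 0.47002, while the full integral is 3/4.
This evaluates to P = 0.6267.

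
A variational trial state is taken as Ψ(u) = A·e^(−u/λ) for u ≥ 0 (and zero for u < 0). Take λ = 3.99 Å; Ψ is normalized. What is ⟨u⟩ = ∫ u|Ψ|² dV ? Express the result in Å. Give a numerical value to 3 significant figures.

By definition ⟨u⟩ = ∫ u |Ψ(u)|² du.
The ratio of the moment integral to the normalization integral gives ⟨u⟩ = λ/2.
Putting λ = 3.99 gives 1.995.

⟨u⟩ ≈ 2.00 Å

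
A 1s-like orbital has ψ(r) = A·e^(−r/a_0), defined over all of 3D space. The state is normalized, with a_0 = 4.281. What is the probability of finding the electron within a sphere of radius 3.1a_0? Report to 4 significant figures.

P ≈ 0.9464

Integrate the radial probability density 4πr²|ψ|² over r ≤ 3.1a_0.
A² is fixed by ∫₀^∞ 4πr²|ψ|² dr = 1, i.e. A² = (π·a_0^3)^(−1).
In terms of u = r/a_0 (A², 4π and the length scale all cancel between numerator and denominator), P = [∫_{0}^{3.1} u^2·e^(-2·u) du] / [∫_{0}^{∞} u^2·e^(-2·u) du].
An antiderivative of u^2·e^(-2·u) is -(2·u^2 + 2·u + 1)·e^(-2·u)/4; evaluating from 0 to 3.1 gives 1/4 - 1321·e^(-31/5)/200, while the full integral is 1/4.
The region integral divided by the full integral gives P = 0.94638.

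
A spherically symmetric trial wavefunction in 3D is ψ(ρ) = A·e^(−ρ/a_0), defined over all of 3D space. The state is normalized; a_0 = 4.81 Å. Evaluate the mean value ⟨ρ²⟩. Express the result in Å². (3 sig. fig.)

⟨ρ^2⟩ ≈ 69.4 Å^2

By definition ⟨ρ²⟩ = ∫ ρ^2 |ψ(ρ)|² 4πρ² dρ.
With ∫₀^∞ ρ^4 e^(−αρ) dρ = 4!/α^5, since the A² factors cancel between numerator and denominator, ⟨ρ²⟩ = 3·a_0^2.
Putting a_0 = 4.81 gives 69.41.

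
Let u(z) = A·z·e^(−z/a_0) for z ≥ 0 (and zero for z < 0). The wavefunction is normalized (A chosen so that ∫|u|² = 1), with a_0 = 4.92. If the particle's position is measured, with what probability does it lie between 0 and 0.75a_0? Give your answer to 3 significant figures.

P ≈ 0.191

The probability is P = ∫ |u|² dz over [0, 0.75a_0].
With A² fixed by ∫|u|² = 1, i.e. A² = (a_0^3/4)^(−1), substitute and integrate.
Substituting t = z/a_0, A² and the length scale cancel in the ratio: P = ∫_{0}^{0.75} t^2·e^(-2·t) dt / ∫_{0}^{∞} t^2·e^(-2·t) dt.
An antiderivative of t^2·e^(-2·t) is -(2·t^2 + 2·t + 1)·e^(-2·t)/4; evaluating from 0 to 0.75 gives 1/4 - 29·e^(-3/2)/32, while the full integral is 1/4.
This works out to P = 0.1912.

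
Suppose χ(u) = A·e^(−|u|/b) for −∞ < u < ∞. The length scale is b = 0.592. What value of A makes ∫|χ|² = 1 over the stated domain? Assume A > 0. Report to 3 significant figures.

A ≈ 1.30

Normalization requires ∫|χ|² du = 1, integrated from −∞ to ∞.
With χ = A·e^(−|u|/b), the integral evaluates to A²·[b].
Hence A² = 1/[b].
Substituting b = 0.592 gives A² = 1.689, so A = 1.300.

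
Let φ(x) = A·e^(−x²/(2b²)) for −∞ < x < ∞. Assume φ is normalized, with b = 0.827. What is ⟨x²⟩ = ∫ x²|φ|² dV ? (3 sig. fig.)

⟨x²⟩ = ∫ x^2 |φ|² dx over the full domain.
The ratio of the moment integral to the normalization integral gives ⟨x²⟩ = b^2/2.
Putting b = 0.827 gives 0.3420.

⟨x^2⟩ ≈ 0.342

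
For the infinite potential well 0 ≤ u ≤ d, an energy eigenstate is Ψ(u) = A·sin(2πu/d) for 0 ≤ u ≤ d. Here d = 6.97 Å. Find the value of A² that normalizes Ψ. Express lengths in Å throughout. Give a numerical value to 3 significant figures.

The normalization condition is ∫|Ψ|² du = 1 from 0 to d.
∫|Ψ|² du = A²·(d/2).
Hence A² = 1/[d/2].
With d = 6.97: A² = 0.2869 and A = 0.5357.

A^2 ≈ 0.287 Å^(-1)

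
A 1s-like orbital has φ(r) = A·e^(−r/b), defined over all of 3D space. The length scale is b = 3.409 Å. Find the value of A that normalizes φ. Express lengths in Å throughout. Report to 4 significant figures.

We need A² ∫|f|² 4πr² dr = 1, taking the integral from 0 to ∞.
Using ∫₀^∞ rⁿ e^(−αr) dr = n!/αⁿ⁺¹, carrying out the integral gives A² · π·b^3.
Plugging in b = 3.409 yields A = 0.089636.

A ≈ 0.08964 Å^(-3/2)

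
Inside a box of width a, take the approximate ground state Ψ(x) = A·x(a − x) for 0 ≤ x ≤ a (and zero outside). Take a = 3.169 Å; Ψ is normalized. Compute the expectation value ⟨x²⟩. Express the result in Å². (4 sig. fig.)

The expectation value is the |Ψ|²-weighted average of x^2: ∫ x^2|Ψ|² dx.
Since the A² factors cancel between numerator and denominator, ⟨x²⟩ = 2·a^2/7.
With a = 3.169, ⟨x^2⟩ = 2.8693.

⟨x^2⟩ ≈ 2.869 Å^2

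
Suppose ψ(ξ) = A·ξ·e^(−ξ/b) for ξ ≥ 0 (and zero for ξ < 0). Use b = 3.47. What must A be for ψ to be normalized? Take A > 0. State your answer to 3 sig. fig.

A ≈ 0.309

The normalization condition is ∫|ψ|² dξ = 1 from 0 to ∞.
The integral (without the A² prefactor) comes out to b^3/4.
Hence A² = 1/[b^3/4].
Plugging in b = 3.47 yields A = 0.3094.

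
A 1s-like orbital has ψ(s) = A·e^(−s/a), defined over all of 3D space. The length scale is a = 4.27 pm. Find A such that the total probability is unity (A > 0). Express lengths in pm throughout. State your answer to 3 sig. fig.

Require ∫ |ψ|² 4πs² ds = 1 over the whole domain.
In 3D with spherical symmetry the volume element is 4πs² ds.
The integral (without the A² prefactor) comes out to π·a^3.
Hence A² = 1/[π·a^3].
With a = 4.27: A² = 0.004089 and A = 0.06394.

A ≈ 0.0639 pm^(-3/2)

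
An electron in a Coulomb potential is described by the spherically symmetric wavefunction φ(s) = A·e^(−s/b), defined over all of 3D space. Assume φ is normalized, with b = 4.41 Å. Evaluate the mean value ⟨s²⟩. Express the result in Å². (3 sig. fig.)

⟨s^2⟩ ≈ 58.3 Å^2

⟨s²⟩ = ∫ s^2 |φ|² 4πs² ds over the full domain.
The ratio of the moment integral to the normalization integral gives ⟨s²⟩ = 3·b^2.
Putting b = 4.41 gives 58.34.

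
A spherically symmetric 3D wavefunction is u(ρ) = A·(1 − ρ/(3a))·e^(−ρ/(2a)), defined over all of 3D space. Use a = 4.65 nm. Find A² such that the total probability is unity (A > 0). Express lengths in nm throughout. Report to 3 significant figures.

Normalization requires ∫|u|² 4πρ² dρ = 1, integrated from 0 to ∞.
Recall ∫₀^∞ ρ^m e^(−ρ/β) dρ = m!·β^(m+1), the integral (without the A² prefactor) comes out to 8·π·a^3/3.
Setting this equal to 1 gives A² = 1/(8·π·a^3/3).
With a = 4.65: A² = 0.001187 and A = 0.03446.

A^2 ≈ 0.00119 nm^(-3)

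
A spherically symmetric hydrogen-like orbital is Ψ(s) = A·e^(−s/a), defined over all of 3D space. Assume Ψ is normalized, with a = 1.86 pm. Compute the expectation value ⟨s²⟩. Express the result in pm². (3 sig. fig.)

⟨s²⟩ = ∫ s^2 |Ψ|² 4πs² ds over the full domain.
Since the A² factors cancel between numerator and denominator, ⟨s²⟩ = 3·a^2.
Putting a = 1.86 gives 10.38.

⟨s^2⟩ ≈ 10.4 pm^2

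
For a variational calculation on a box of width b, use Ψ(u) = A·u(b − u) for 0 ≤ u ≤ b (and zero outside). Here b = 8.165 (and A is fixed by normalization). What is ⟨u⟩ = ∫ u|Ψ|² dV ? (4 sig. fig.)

⟨u⟩ = ∫ u |Ψ|² du over the full domain.
Expanding the polynomial and integrating term by term, evaluating both integrals, ⟨u⟩ = b/2.
With b = 8.165, ⟨u⟩ = 4.0825.

⟨u⟩ ≈ 4.083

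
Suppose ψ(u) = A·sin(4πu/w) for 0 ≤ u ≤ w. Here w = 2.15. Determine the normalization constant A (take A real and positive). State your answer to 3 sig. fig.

A ≈ 0.964

The normalization condition is ∫|ψ|² du = 1 from 0 to w.
Carrying out the integral gives A² · w/2.
Substituting w = 2.15 gives A² = 0.9302, so A = 0.9645.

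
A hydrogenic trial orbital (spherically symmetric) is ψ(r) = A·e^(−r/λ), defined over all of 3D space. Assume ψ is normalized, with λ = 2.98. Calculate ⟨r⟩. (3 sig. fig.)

⟨r⟩ ≈ 4.47

By definition ⟨r⟩ = ∫ r |ψ(r)|² 4πr² dr.
Evaluating both integrals, ⟨r⟩ = 3·λ/2.
Putting λ = 2.98 gives 4.470.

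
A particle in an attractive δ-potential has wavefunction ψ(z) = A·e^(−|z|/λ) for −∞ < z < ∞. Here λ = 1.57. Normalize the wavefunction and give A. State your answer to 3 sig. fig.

A ≈ 0.798

We need A² ∫|f|² dz = 1, taking the integral from −∞ to ∞.
With ∫₀^∞ z^0 e^(−αz) dz = 0!/α^1, the integral (without the A² prefactor) comes out to λ.
Hence A² = 1/[λ].
With λ = 1.57: A² = 0.6369 and A = 0.7981.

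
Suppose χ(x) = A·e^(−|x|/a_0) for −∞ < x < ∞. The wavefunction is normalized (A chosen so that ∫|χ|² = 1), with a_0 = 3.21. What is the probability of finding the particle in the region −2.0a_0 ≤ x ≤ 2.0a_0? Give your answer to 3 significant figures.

P ≈ 0.982

P = ∫_{−2.0a_0}^{2.0a_0} |χ(x)|² dx.
With A² fixed by ∫|χ|² = 1, i.e. A² = (a_0)^(−1), substitute and integrate.
By symmetry take twice the x ≥ 0 contribution in numerator and denominator; the 2's cancel. In terms of u = x/a_0 (A² and the length scale cancel between numerator and denominator), P = [∫_{0}^{2.0} e^(-2·u) du] / [∫_{0}^{∞} e^(-2·u) du].
An antiderivative of e^(-2·u) is -e^(-2·u)/2; evaluating from 0 to 2.0 gives 1/2 - e^(-4)/2, while the full integral is 1/2.
This works out to P = 0.9817.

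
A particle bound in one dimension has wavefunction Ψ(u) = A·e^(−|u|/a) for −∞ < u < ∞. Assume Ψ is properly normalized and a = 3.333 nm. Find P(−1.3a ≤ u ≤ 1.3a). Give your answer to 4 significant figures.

|Ψ|² is the probability density, so P = ∫_{−1.3a}^{1.3a} |Ψ|² du.
The normalization integral ∫|Ψ|²du over the whole domain equals a·A², and A² cancels in the ratio.
By symmetry take twice the u ≥ 0 contribution in numerator and denominator; the 2's cancel. Let t = u/a; then A² and the length scale cancel, so P = ∫_{0}^{1.3} e^(-2·t) dt ÷ ∫_{0}^{∞} e^(-2·t) dt.
Using ∫ e^(-2·t) dt = -e^(-2·t)/2, the numerator is 1/2 - e^(-13/5)/2 and the denominator is 1/2.
The result is P = 0.92573.

P ≈ 0.9257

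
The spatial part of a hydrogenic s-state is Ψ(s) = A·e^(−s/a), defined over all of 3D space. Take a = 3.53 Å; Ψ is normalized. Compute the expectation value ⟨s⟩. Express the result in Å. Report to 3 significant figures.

By definition ⟨s⟩ = ∫ s |Ψ(s)|² 4πs² ds.
Using ∫₀^∞ sⁿ e^(−αs) ds = n!/αⁿ⁺¹, since the A² factors cancel between numerator and denominator, ⟨s⟩ = 3·a/2.
Putting a = 3.53 gives 5.295.

⟨s⟩ ≈ 5.30 Å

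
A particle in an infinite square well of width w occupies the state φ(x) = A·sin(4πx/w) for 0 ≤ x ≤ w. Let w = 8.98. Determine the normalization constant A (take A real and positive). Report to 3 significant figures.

A ≈ 0.472

Normalization requires ∫|φ|² dx = 1, integrated from 0 to w.
With ∫₀^w sin²(nπx/w) dx = w/2, carrying out the integral gives A² · w/2.
Setting this equal to 1 gives A² = 1/(w/2).
With w = 8.98: A² = 0.2227 and A = 0.4719.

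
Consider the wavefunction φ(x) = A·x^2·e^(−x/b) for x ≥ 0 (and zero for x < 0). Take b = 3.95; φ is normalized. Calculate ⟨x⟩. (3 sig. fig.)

The expectation value is the |φ|²-weighted average of x: ∫ x|φ|² dx.
The ratio of the moment integral to the normalization integral gives ⟨x⟩ = 5·b/2.
Putting b = 3.95 gives 9.875.

⟨x⟩ ≈ 9.88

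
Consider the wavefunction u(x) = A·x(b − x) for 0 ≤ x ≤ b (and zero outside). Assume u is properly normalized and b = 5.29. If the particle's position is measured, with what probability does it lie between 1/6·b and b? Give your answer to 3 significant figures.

P ≈ 0.965

The probability is P = ∫ |u|² dx over [1/6·b, b].
The normalization integral ∫|u|²dx over the whole domain equals b^5/30·A², and A² cancels in the ratio.
In terms of t = x/b (A² and the length scale cancel between numerator and denominator), P = [∫_{1/6}^{1} t^2·(1 - t)^2 dt] / [∫_{0}^{1} t^2·(1 - t)^2 dt].
Using ∫ t^2·(1 - t)^2 dt = t^3·(6·t^2 - 15·t + 10)/30, the numerator is 125/3888 and the denominator is 1/30.
This works out to P = 625/648.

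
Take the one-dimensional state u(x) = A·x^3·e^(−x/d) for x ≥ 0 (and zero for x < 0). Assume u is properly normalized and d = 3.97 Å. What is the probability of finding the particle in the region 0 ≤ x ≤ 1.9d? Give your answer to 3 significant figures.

P ≈ 0.0909

P = ∫_{0}^{1.9d} |u(x)|² dx.
The normalization integral ∫|u|²dx over the whole domain equals 45·d^7/8·A², and A² cancels in the ratio.
Let t = x/d; then A² and the length scale cancel, so P = ∫_{0}^{1.9} t^6·e^(-2·t) dt ÷ ∫_{0}^{∞} t^6·e^(-2·t) dt.
An antiderivative of t^6·e^(-2·t) is -(4·t^6 + 12·t^5 + 30·t^4 + 60·t^3 + 90·t^2 + 90·t + 45)·e^(-2·t)/8; evaluating from 0 to 1.9 gives ≈ 0.51127, while the full integral is 45/8.
This works out to P = 0.09089.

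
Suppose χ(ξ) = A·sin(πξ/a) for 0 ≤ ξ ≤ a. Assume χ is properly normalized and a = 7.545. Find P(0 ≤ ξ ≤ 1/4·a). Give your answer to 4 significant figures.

P = ∫_{0}^{1/4·a} |χ(ξ)|² dξ.
With A² fixed by ∫|χ|² = 1, i.e. A² = (a/2)^(−1), substitute and integrate.
Let u = ξ/a; then A² and the length scale cancel, so P = ∫_{0}^{1/4} sin(π·u)^2 du ÷ ∫_{0}^{1} sin(π·u)^2 du.
Using ∫ sin(π·u)^2 du = u/2 - sin(2·π·u)/(4·π), the numerator is 1/8 - 1/(4·π) and the denominator is 1/2.
This works out to P = (-2 + π)/(4·π).

P ≈ 0.09085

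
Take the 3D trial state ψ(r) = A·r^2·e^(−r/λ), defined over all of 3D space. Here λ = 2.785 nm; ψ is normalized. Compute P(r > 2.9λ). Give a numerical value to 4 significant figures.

P ≈ 0.6384

P = ∫ |ψ|² 4πr² dr over r > 2.9λ.
The full normalization integral is A²·[45·π·λ^7/2] = 1, fixing A².
Let u = r/λ; then A², 4π and the length scale all cancel, so P = ∫_{2.9}^{∞} u^6·e^(-2·u) du ÷ ∫_{0}^{∞} u^6·e^(-2·u) du.
An antiderivative of u^6·e^(-2·u) is -(4·u^6 + 12·u^5 + 30·u^4 + 60·u^3 + 90·u^2 + 90·u + 45)·e^(-2·u)/8; evaluating from 2.9 to ∞ gives ≈ 3.59095, while the full integral is 45/8.
Taking the ratio yields P = 0.63839.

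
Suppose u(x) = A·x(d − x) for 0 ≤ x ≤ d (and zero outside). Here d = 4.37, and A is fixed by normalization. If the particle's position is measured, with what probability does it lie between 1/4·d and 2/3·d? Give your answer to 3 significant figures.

The probability is P = ∫ |u|² dx over [1/4·d, 2/3·d].
With A² fixed by ∫|u|² = 1, i.e. A² = (d^5/30)^(−1), substitute and integrate.
Let t = x/d; then A² and the length scale cancel, so P = ∫_{1/4}^{2/3} t^2·(1 - t)^2 dt ÷ ∫_{0}^{1} t^2·(1 - t)^2 dt.
With ∫ t^2·(1 - t)^2 dt = t^3·(6·t^2 - 15·t + 10)/30 + C, the region integral is ≈ 0.022887 and the full one is 1/30.
Taking the ratio, P = 0.6866.

P ≈ 0.687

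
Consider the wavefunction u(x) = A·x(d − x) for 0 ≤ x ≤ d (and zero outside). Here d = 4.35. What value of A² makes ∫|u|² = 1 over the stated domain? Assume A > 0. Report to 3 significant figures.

A^2 ≈ 0.0193

Normalization requires ∫|u|² dx = 1, integrated from 0 to d.
The integral (without the A² prefactor) comes out to d^5/30.
Setting this equal to 1 gives A² = 1/(d^5/30).
Plugging in d = 4.35 yields A = 0.1388.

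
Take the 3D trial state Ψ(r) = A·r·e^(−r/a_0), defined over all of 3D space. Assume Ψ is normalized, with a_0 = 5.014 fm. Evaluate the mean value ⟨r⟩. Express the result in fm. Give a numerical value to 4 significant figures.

⟨r⟩ ≈ 12.54 fm

The expectation value is the |Ψ|²-weighted average of r: ∫ r|Ψ|² 4πr² dr.
The ratio of the moment integral to the normalization integral gives ⟨r⟩ = 5·a_0/2.
Putting a_0 = 5.014 gives 12.535.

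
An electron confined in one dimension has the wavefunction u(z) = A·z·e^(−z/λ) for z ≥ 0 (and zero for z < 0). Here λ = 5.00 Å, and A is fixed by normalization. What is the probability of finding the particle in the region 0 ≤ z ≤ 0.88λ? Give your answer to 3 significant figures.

The probability is P = ∫ |u|² dz over [0, 0.88λ].
The normalization integral ∫|u|²dz over the whole domain equals λ^3/4·A², and A² cancels in the ratio.
Substituting t = z/λ, A² and the length scale cancel in the ratio: P = ∫_{0}^{0.88} t^2·e^(-2·t) dt / ∫_{0}^{∞} t^2·e^(-2·t) dt.
Using ∫ t^2·e^(-2·t) dt = -(2·t^2 + 2·t + 1)·e^(-2·t)/4, the numerator is 1/4 - 2693·e^(-44/25)/2500 and the denominator is 1/4.
The result is P = 0.2587.

P ≈ 0.259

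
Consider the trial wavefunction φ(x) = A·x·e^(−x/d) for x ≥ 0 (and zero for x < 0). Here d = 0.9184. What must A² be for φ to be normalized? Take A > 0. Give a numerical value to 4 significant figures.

A^2 ≈ 5.164

Require ∫ |φ|² dx = 1 over the whole domain.
∫|φ|² dx = A²·(d^3/4).
With d = 0.9184: A² = 5.1637 and A = 2.2724.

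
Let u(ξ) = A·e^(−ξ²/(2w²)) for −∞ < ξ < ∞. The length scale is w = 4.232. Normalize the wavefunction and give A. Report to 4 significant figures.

A ≈ 0.3651

Require ∫ |u|² dξ = 1 over the whole domain.
Carrying out the integral gives A² · √(π)·w.
Setting this equal to 1 gives A² = 1/(√(π)·w).
With w = 4.232: A² = 0.13332 and A = 0.36512.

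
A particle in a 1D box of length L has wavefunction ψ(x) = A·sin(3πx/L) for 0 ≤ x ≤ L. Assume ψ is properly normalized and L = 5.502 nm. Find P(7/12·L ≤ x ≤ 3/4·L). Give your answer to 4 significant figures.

The probability is P = ∫ |ψ|² dx over [7/12·L, 3/4·L].
Since A² = 1/(L/2), this is the region integral divided by the full normalization integral.
Let u = x/L; then A² and the length scale cancel, so P = ∫_{7/12}^{3/4} sin(3·π·u)^2 du ÷ ∫_{0}^{1} sin(3·π·u)^2 du.
An antiderivative of sin(3·π·u)^2 is u/2 - sin(6·π·u)/(12·π); evaluating from 7/12 to 3/4 gives 1/12 - 1/(6·π), while the full integral is 1/2.
This works out to P = (-2 + π)/(6·π).

P ≈ 0.06056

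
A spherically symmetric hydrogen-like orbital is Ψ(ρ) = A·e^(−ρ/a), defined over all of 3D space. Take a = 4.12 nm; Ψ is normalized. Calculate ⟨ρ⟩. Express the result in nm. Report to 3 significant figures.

⟨ρ⟩ ≈ 6.18 nm

By definition ⟨ρ⟩ = ∫ ρ |Ψ(ρ)|² 4πρ² dρ.
With ∫₀^∞ ρ^3 e^(−αρ) dρ = 3!/α^4, evaluating both integrals, ⟨ρ⟩ = 3·a/2.
Putting a = 4.12 gives 6.180.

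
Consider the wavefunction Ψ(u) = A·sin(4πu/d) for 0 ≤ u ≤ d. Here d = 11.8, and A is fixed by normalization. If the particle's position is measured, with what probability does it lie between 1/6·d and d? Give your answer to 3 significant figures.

P ≈ 0.799

|Ψ|² is the probability density, so P = ∫_{1/6·d}^{d} |Ψ|² du.
Since A² = 1/(d/2), this is the region integral divided by the full normalization integral.
In terms of t = u/d (A² and the length scale cancel between numerator and denominator), P = [∫_{1/6}^{1} sin(4·π·t)^2 dt] / [∫_{0}^{1} sin(4·π·t)^2 dt].
An antiderivative of sin(4·π·t)^2 is t/2 - sin(4·π·t)·cos(4·π·t)/(8·π); evaluating from 1/6 to 1 gives -√(3)/(32·π) + 5/12, while the full integral is 1/2.
Evaluating gives P = -√(3)/(16·π) + 5/6.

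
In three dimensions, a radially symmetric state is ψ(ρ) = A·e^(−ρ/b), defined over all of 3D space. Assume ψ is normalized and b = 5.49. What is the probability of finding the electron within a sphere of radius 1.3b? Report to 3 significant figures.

P ≈ 0.482

P = ∫ |ψ|² 4πρ² dρ over ρ ≤ 1.3b.
Normalization gives A² = 1/(π·b^3).
In terms of u = ρ/b (A², 4π and the length scale all cancel between numerator and denominator), P = [∫_{0}^{1.3} u^2·e^(-2·u) du] / [∫_{0}^{∞} u^2·e^(-2·u) du].
With ∫ u^2·e^(-2·u) du = -(2·u^2 + 2·u + 1)·e^(-2·u)/4 + C, the region integral is 1/4 - 349·e^(-13/5)/200 and the full one is 1/4.
The region integral divided by the full integral gives P = 0.4816.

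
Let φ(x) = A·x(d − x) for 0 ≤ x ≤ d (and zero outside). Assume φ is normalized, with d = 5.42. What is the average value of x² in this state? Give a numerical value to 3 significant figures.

⟨x²⟩ = ∫ x^2 |φ|² dx over the full domain.
Expanding the polynomial and integrating term by term, the ratio of the moment integral to the normalization integral gives ⟨x²⟩ = 2·d^2/7.
Putting d = 5.42 gives 8.393.

⟨x^2⟩ ≈ 8.39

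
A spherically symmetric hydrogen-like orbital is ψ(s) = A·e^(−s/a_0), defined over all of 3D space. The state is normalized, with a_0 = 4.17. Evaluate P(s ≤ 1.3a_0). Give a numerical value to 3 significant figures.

P ≈ 0.482

With dV = 4πs²ds, the probability is ∫|ψ|² dV over s ≤ 1.3a_0.
A² is fixed by ∫₀^∞ 4πs²|ψ|² ds = 1, i.e. A² = (π·a_0^3)^(−1).
Let u = s/a_0; then A², 4π and the length scale all cancel, so P = ∫_{0}^{1.3} u^2·e^(-2·u) du ÷ ∫_{0}^{∞} u^2·e^(-2·u) du.
Using ∫ u^2·e^(-2·u) du = -(2·u^2 + 2·u + 1)·e^(-2·u)/4, the numerator is 1/4 - 349·e^(-13/5)/200 and the denominator is 1/4.
This evaluates to P = 0.4816.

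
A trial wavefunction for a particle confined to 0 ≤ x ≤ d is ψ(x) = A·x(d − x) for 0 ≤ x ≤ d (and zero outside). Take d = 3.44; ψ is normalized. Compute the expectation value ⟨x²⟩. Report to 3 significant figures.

⟨x^2⟩ ≈ 3.38

The expectation value is the |ψ|²-weighted average of x^2: ∫ x^2|ψ|² dx.
Expanding the polynomial and integrating term by term, since the A² factors cancel between numerator and denominator, ⟨x²⟩ = 2·d^2/7.
With d = 3.44, ⟨x^2⟩ = 3.381.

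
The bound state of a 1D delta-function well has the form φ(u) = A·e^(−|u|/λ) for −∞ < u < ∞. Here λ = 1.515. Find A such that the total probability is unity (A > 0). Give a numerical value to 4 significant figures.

Require ∫ |φ|² du = 1 over the whole domain.
Recall ∫₀^∞ u^m e^(−u/β) du = m!·β^(m+1), ∫|φ|² du = A²·(λ).
Setting this equal to 1 gives A² = 1/(λ).
Substituting λ = 1.515 gives A² = 0.66007, so A = 0.81244.

A ≈ 0.8124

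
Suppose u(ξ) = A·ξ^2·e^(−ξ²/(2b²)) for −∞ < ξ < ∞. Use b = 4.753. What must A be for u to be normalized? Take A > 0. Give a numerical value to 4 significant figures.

A ≈ 0.01761

Require ∫ |u|² dξ = 1 over the whole domain.
Carrying out the integral gives A² · 3·√(π)·b^5/4.
Plugging in b = 4.753 yields A = 0.017610.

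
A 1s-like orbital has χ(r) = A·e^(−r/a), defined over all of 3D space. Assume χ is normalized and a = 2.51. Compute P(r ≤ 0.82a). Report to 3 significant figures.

With dV = 4πr²dr, the probability is ∫|χ|² dV over r ≤ 0.82a.
A² is fixed by ∫₀^∞ 4πr²|χ|² dr = 1, i.e. A² = (π·a^3)^(−1).
In terms of u = r/a (A², 4π and the length scale all cancel between numerator and denominator), P = [∫_{0}^{0.82} u^2·e^(-2·u) du] / [∫_{0}^{∞} u^2·e^(-2·u) du].
With ∫ u^2·e^(-2·u) du = -(2·u^2 + 2·u + 1)·e^(-2·u)/4 + C, the region integral is 1/4 - 4981·e^(-41/25)/5000 and the full one is 1/4.
This evaluates to P = 0.2270.

P ≈ 0.227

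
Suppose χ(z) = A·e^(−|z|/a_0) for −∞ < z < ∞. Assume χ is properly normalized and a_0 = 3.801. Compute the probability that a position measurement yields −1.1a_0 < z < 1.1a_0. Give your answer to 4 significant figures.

P = ∫_{−1.1a_0}^{1.1a_0} |χ(z)|² dz.
With A² fixed by ∫|χ|² = 1, i.e. A² = (a_0)^(−1), substitute and integrate.
Both integrals are even about z = 0, so only the z ≥ 0 halves are needed (the factors of 2 cancel). Let u = z/a_0; then A² and the length scale cancel, so P = ∫_{0}^{1.1} e^(-2·u) du ÷ ∫_{0}^{∞} e^(-2·u) du.
An antiderivative of e^(-2·u) is -e^(-2·u)/2; evaluating from 0 to 1.1 gives 1/2 - e^(-11/5)/2, while the full integral is 1/2.
Taking the ratio, P = 0.88920.

P ≈ 0.8892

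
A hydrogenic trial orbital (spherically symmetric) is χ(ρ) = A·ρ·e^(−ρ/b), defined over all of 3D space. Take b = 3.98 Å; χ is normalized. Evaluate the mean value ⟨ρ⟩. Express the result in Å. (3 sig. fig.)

⟨ρ⟩ ≈ 9.95 Å

⟨ρ⟩ = ∫ ρ |χ|² 4πρ² dρ over the full domain.
Using ∫₀^∞ ρⁿ e^(−αρ) dρ = n!/αⁿ⁺¹, the ratio of the moment integral to the normalization integral gives ⟨ρ⟩ = 5·b/2.
With b = 3.98, ⟨ρ⟩ = 9.950.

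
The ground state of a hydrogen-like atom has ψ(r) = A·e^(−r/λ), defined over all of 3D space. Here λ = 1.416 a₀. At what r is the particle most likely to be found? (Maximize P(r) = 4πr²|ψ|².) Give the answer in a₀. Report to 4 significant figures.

r ≈ 1.416 a₀

The maximum of P(r) = 4πr²|ψ|² occurs where its derivative vanishes.
Solving yields r = λ.
With λ = 1.416, the most probable radial distance is 1.4160 a₀.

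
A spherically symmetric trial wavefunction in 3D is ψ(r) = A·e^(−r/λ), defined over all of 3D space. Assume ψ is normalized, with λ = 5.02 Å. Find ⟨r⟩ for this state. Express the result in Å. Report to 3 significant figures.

The expectation value is the |ψ|²-weighted average of r: ∫ r|ψ|² 4πr² dr.
The ratio of the moment integral to the normalization integral gives ⟨r⟩ = 3·λ/2.
Putting λ = 5.02 gives 7.530.

⟨r⟩ ≈ 7.53 Å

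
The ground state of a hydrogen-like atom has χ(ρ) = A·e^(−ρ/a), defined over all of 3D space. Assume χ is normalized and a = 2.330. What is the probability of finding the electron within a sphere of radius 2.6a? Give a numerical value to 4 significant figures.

P ≈ 0.8912

Integrate the radial probability density 4πρ²|χ|² over ρ ≤ 2.6a.
The full normalization integral is A²·[π·a^3] = 1, fixing A².
Substituting u = ρ/a, A², 4π and the length scale all cancel in the ratio: P = ∫_{0}^{2.6} u^2·e^(-2·u) du / ∫_{0}^{∞} u^2·e^(-2·u) du.
Using ∫ u^2·e^(-2·u) du = -(2·u^2 + 2·u + 1)·e^(-2·u)/4, the numerator is 1/4 - 493·e^(-26/5)/100 and the denominator is 1/4.
The region integral divided by the full integral gives P = 0.89121.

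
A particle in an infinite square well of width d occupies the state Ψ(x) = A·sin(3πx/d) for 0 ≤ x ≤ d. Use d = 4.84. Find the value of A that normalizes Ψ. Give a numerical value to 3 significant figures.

We need A² ∫|f|² dx = 1, taking the integral from 0 to d.
The integral (without the A² prefactor) comes out to d/2.
Setting this equal to 1 gives A² = 1/(d/2).
Substituting d = 4.84 gives A² = 0.4132, so A = 0.6428.

A ≈ 0.643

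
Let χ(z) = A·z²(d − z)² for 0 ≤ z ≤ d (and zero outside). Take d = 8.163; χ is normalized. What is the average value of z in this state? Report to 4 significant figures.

⟨z⟩ ≈ 4.082

The expectation value is the |χ|²-weighted average of z: ∫ z|χ|² dz.
Since the A² factors cancel between numerator and denominator, ⟨z⟩ = d/2.
Putting d = 8.163 gives 4.0815.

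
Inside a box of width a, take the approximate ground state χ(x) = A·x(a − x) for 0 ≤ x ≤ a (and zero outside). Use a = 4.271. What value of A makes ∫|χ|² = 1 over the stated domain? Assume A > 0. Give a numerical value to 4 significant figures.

Normalization requires ∫|χ|² dx = 1, integrated from 0 to a.
Carrying out the integral gives A² · a^5/30.
So A² = (a^5/30)^(−1).
With a = 4.271: A² = 0.021109 and A = 0.14529.

A ≈ 0.1453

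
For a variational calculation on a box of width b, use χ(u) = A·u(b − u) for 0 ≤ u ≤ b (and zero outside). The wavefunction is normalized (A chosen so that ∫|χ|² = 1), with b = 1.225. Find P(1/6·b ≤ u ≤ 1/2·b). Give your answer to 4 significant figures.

P = ∫_{1/6·b}^{1/2·b} |χ(u)|² du.
With A² fixed by ∫|χ|² = 1, i.e. A² = (b^5/30)^(−1), substitute and integrate.
In terms of t = u/b (A² and the length scale cancel between numerator and denominator), P = [∫_{1/6}^{1/2} t^2·(1 - t)^2 dt] / [∫_{0}^{1} t^2·(1 - t)^2 dt].
An antiderivative of t^2·(1 - t)^2 is t^3·(6·t^2 - 15·t + 10)/30; evaluating from 1/6 to 1/2 gives ≈ 0.0154835, while the full integral is 1/30.
This works out to P = 301/648.

P ≈ 0.4645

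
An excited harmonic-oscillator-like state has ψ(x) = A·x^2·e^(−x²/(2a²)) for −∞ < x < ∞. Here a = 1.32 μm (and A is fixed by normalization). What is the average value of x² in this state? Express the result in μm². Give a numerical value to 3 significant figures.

By definition ⟨x²⟩ = ∫ x^2 |ψ(x)|² dx.
Using the Gaussian integral ∫_{−∞}^{∞} e^(−αx²) dx = √(π/α), since the A² factors cancel between numerator and denominator, ⟨x²⟩ = 5·a^2/2.
With a = 1.32, ⟨x^2⟩ = 4.356.

⟨x^2⟩ ≈ 4.36 μm^2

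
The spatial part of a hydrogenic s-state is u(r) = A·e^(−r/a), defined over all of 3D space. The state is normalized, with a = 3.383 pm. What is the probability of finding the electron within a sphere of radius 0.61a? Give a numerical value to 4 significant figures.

P ≈ 0.1249

With dV = 4πr²dr, the probability is ∫|u|² dV over r ≤ 0.61a.
The full normalization integral is A²·[π·a^3] = 1, fixing A².
Substituting t = r/a, A², 4π and the length scale all cancel in the ratio: P = ∫_{0}^{0.61} t^2·e^(-2·t) dt / ∫_{0}^{∞} t^2·e^(-2·t) dt.
With ∫ t^2·e^(-2·t) dt = -(2·t^2 + 2·t + 1)·e^(-2·t)/4 + C, the region integral is ≈ 0.0312197 and the full one is 1/4.
The region integral divided by the full integral gives P = 0.12488.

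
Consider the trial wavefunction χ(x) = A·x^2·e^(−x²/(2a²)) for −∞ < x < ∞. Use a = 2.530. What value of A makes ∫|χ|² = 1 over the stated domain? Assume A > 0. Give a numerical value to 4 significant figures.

A ≈ 0.08519

Normalization requires ∫|χ|² dx = 1, integrated from −∞ to ∞.
Differentiating ∫e^(−αx²) dx = √(π/α) under α to get the higher moments, with χ = A·x^2·e^(−x²/(2a²)), the integral evaluates to A²·[3·√(π)·a^5/4].
Hence A² = 1/[3·√(π)·a^5/4].
With a = 2.530: A² = 0.0072571 and A = 0.085188.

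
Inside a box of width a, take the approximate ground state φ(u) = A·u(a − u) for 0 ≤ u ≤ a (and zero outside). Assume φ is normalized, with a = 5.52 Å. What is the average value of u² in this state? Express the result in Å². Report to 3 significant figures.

By definition ⟨u²⟩ = ∫ u^2 |φ(u)|² du.
The ratio of the moment integral to the normalization integral gives ⟨u²⟩ = 2·a^2/7.
Putting a = 5.52 gives 8.706.

⟨u^2⟩ ≈ 8.71 Å^2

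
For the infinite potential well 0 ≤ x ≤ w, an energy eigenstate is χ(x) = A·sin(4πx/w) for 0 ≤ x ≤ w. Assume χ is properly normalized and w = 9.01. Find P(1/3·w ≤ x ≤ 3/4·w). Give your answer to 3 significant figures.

The probability is P = ∫ |χ|² dx over [1/3·w, 3/4·w].
With A² fixed by ∫|χ|² = 1, i.e. A² = (w/2)^(−1), substitute and integrate.
Substituting u = x/w, A² and the length scale cancel in the ratio: P = ∫_{1/3}^{3/4} sin(4·π·u)^2 du / ∫_{0}^{1} sin(4·π·u)^2 du.
An antiderivative of sin(4·π·u)^2 is u/2 - sin(4·π·u)·cos(4·π·u)/(8·π); evaluating from 1/3 to 3/4 gives √(3)/(32·π) + 5/24, while the full integral is 1/2.
This works out to P = √(3)/(16·π) + 5/12.

P ≈ 0.451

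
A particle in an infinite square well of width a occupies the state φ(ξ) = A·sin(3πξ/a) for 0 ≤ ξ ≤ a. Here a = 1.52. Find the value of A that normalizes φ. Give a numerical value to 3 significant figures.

Require ∫ |φ|² dξ = 1 over the whole domain.
∫|φ|² dξ = A²·(a/2).
So A² = (a/2)^(−1).
Substituting a = 1.52 gives A² = 1.316, so A = 1.147.

A ≈ 1.15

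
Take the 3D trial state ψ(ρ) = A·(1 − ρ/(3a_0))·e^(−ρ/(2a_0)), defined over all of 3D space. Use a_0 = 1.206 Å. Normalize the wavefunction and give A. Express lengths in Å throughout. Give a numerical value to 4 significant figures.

Require ∫ |ψ|² 4πρ² dρ = 1 over the whole domain.
The angular integral contributes 4π, leaving ∫₀^∞ ρ²|ψ|² dρ.
With ψ = A·(1 − ρ/(3a_0))·e^(−ρ/(2a_0)), the integral evaluates to A²·[8·π·a_0^3/3].
Hence A² = 1/[8·π·a_0^3/3].
Substituting a_0 = 1.206 gives A² = 0.068052, so A = 0.26087.

A ≈ 0.2609 Å^(-3/2)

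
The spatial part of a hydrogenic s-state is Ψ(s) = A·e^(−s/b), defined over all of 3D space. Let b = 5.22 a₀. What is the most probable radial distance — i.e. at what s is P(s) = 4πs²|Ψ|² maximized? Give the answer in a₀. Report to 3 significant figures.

s ≈ 5.22 a₀

Differentiate P(s) = 4πs²|Ψ|² with respect to s and set to zero.
This gives s = b.
With b = 5.22, the most probable radial distance is 5.220 a₀.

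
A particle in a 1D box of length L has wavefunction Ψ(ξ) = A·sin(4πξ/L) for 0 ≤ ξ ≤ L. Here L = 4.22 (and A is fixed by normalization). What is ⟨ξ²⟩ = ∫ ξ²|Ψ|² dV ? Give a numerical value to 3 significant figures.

⟨ξ^2⟩ ≈ 5.88

The expectation value is the |Ψ|²-weighted average of ξ^2: ∫ ξ^2|Ψ|² dξ.
Evaluating both integrals, ⟨ξ²⟩ = -L^2/(32·π^2) + L^2/3.
Putting L = 4.22 gives 5.880.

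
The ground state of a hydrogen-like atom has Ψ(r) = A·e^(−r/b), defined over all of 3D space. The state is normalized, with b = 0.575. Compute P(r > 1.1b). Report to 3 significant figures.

P ≈ 0.623

P = ∫ |Ψ|² 4πr² dr over r > 1.1b.
A² is fixed by ∫₀^∞ 4πr²|Ψ|² dr = 1, i.e. A² = (π·b^3)^(−1).
In terms of u = r/b (A², 4π and the length scale all cancel between numerator and denominator), P = [∫_{1.1}^{∞} u^2·e^(-2·u) du] / [∫_{0}^{∞} u^2·e^(-2·u) du].
With ∫ u^2·e^(-2·u) du = -(2·u^2 + 2·u + 1)·e^(-2·u)/4 + C, the region integral is 281·e^(-11/5)/200 and the full one is 1/4.
The region integral divided by the full integral gives P = 0.6227.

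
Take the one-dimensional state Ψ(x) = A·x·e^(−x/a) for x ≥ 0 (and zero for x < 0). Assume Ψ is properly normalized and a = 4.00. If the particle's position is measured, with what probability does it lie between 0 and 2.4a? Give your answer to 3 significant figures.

P = ∫_{0}^{2.4a} |Ψ(x)|² dx.
With A² fixed by ∫|Ψ|² = 1, i.e. A² = (a^3/4)^(−1), substitute and integrate.
In terms of u = x/a (A² and the length scale cancel between numerator and denominator), P = [∫_{0}^{2.4} u^2·e^(-2·u) du] / [∫_{0}^{∞} u^2·e^(-2·u) du].
With ∫ u^2·e^(-2·u) du = -(2·u^2 + 2·u + 1)·e^(-2·u)/4 + C, the region integral is 1/4 - 433·e^(-24/5)/100 and the full one is 1/4.
Taking the ratio, P = 0.8575.

P ≈ 0.857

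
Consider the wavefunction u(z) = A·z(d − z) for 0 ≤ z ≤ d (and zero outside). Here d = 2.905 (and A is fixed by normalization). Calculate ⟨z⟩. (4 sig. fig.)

⟨z⟩ ≈ 1.453

⟨z⟩ = ∫ z |u|² dz over the full domain.
Expanding the polynomial and integrating term by term, evaluating both integrals, ⟨z⟩ = d/2.
With d = 2.905, ⟨z⟩ = 1.4525.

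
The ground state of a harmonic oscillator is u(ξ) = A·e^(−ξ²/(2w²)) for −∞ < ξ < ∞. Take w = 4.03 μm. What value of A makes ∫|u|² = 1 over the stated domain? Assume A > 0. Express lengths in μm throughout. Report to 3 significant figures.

A ≈ 0.374 μm^(-1/2)

We need A² ∫|f|² dξ = 1, taking the integral from −∞ to ∞.
With ∫_{−∞}^{∞} ξ^(2m) e^(−αξ²) dξ = (2m−1)!!·√π / (2^m α^(m+1/2)), the integral (without the A² prefactor) comes out to √(π)·w.
Setting this equal to 1 gives A² = 1/(√(π)·w).
Substituting w = 4.03 gives A² = 0.1400, so A = 0.3742.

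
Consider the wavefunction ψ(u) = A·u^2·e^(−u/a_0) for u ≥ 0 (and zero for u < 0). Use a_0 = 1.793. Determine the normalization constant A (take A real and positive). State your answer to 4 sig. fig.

A ≈ 0.2682

Require ∫ |ψ|² du = 1 over the whole domain.
Recall ∫₀^∞ u^m e^(−u/β) du = m!·β^(m+1), carrying out the integral gives A² · 3·a_0^5/4.
So A² = (3·a_0^5/4)^(−1).
With a_0 = 1.793: A² = 0.071951 and A = 0.26824.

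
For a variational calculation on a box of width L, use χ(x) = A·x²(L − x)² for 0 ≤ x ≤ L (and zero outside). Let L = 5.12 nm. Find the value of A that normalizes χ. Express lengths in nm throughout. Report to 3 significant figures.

A ≈ 0.0161 nm^(-9/2)

The normalization condition is ∫|χ|² dx = 1 from 0 to L.
∫|χ|² dx = A²·(L^9/630).
So A² = (L^9/630)^(−1).
Substituting L = 5.12 gives A² = 0.0002606, so A = 0.01614.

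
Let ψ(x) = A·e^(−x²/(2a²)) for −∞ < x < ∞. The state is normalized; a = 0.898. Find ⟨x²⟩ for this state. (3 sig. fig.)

By definition ⟨x²⟩ = ∫ x^2 |ψ(x)|² dx.
Since the A² factors cancel between numerator and denominator, ⟨x²⟩ = a^2/2.
Putting a = 0.898 gives 0.4032.

⟨x^2⟩ ≈ 0.403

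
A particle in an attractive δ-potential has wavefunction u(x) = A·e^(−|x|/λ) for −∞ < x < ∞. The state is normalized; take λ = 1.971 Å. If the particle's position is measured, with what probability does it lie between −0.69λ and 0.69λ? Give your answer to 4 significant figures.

P ≈ 0.7484

The probability is P = ∫ |u|² dx over [−0.69λ, 0.69λ].
With A² fixed by ∫|u|² = 1, i.e. A² = (λ)^(−1), substitute and integrate.
Both integrals are even about x = 0, so only the x ≥ 0 halves are needed (the factors of 2 cancel). Substituting t = x/λ, A² and the length scale cancel in the ratio: P = ∫_{0}^{0.69} e^(-2·t) dt / ∫_{0}^{∞} e^(-2·t) dt.
With ∫ e^(-2·t) dt = -e^(-2·t)/2 + C, the region integral is 1/2 - e^(-69/50)/2 and the full one is 1/2.
The result is P = 0.74842.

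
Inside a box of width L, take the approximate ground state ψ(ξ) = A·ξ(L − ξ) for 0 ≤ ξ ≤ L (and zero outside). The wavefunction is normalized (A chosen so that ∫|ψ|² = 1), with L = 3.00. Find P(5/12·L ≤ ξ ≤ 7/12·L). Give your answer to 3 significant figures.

P ≈ 0.307

P = ∫_{5/12·L}^{7/12·L} |ψ(ξ)|² dξ.
With A² fixed by ∫|ψ|² = 1, i.e. A² = (L^5/30)^(−1), substitute and integrate.
Substituting u = ξ/L, A² and the length scale cancel in the ratio: P = ∫_{5/12}^{7/12} u^2·(1 - u)^2 du / ∫_{0}^{1} u^2·(1 - u)^2 du.
With ∫ u^2·(1 - u)^2 du = u^3·(6·u^2 - 15·u + 10)/30 + C, the region integral is ≈ 0.010225 and the full one is 1/30.
The result is P = 0.3068.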